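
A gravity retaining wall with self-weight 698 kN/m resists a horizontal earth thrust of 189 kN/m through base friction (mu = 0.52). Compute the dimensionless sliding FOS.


Resisting force = mu * W = 0.52 * 698 = 362.96 kN/m
FOS = Resisting / Driving = 362.96 / 189
= 1.9204 (dimensionless)

1.9204 (dimensionless)


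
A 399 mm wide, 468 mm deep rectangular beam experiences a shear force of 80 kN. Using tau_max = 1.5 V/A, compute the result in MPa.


A = b * h = 399 * 468 = 186732 mm^2
V = 80 kN = 80000.0 N
tau_max = 1.5 * V / A = 1.5 * 80000.0 / 186732
= 0.6426 MPa

0.6426 MPa


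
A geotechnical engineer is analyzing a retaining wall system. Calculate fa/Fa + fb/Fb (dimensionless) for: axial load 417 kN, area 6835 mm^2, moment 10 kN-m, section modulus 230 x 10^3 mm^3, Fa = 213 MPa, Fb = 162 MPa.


f_a = P / A = 417000.0 / 6835 = 61.0095 MPa
f_b = M / S = 10000000.0 / 230000.0 = 43.4783 MPa
Ratio = f_a / Fa + f_b / Fb
= 61.0095 / 213 + 43.4783 / 162
= 0.5548 (dimensionless)

0.5548 (dimensionless)


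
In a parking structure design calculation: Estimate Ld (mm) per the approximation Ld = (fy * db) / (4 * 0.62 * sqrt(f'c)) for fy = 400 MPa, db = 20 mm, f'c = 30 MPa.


Ld = (fy * db) / (4 * 0.62 * sqrt(f'c))
= (400 * 20) / (4 * 0.62 * sqrt(30))
= 8000 / 13.5835
= 588.95 mm

588.95 mm


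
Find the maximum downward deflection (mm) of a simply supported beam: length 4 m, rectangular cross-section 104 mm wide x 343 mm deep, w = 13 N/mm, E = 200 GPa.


I = 104 * 343^3 / 12 = 349731260.67 mm^4
L = 4000.0 mm, w = 13 N/mm, E = 200000.0 MPa
delta = 5 * w * L^4 / (384 * E * I)
= 5 * 13 * 4000.0^4 / (384 * 200000.0 * 349731260.67)
= 0.6195 mm

0.6195 mm


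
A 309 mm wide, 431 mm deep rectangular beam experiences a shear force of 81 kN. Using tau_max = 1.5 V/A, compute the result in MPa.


A = b * h = 309 * 431 = 133179 mm^2
V = 81 kN = 81000.0 N
tau_max = 1.5 * V / A = 1.5 * 81000.0 / 133179
= 0.9123 MPa

0.9123 MPa


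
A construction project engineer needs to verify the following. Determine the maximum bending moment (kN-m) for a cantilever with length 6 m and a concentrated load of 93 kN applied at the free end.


For a cantilever with a point load at the free end:
M_max = P * L = 93 * 6 = 558 kN-m

558 kN-m


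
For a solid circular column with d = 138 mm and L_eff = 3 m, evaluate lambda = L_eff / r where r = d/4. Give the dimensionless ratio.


Radius of gyration r = d / 4 = 138 / 4 = 34.5 mm
L_eff = 3000.0 mm
Slenderness ratio = L / r = 3000.0 / 34.5 = 86.96 (dimensionless)

86.96 (dimensionless)


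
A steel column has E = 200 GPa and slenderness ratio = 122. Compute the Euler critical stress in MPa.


sigma_cr = pi^2 * E / lambda^2
= 9.8696 * 200000.0 / 122^2
= 9.8696 * 200000.0 / 14884
= 132.6203 MPa

132.6203 MPa


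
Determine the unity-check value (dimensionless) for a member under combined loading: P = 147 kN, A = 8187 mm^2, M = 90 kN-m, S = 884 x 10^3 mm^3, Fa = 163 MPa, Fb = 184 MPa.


f_a = P / A = 147000.0 / 8187 = 17.9553 MPa
f_b = M / S = 90000000.0 / 884000.0 = 101.81 MPa
Ratio = f_a / Fa + f_b / Fb
= 17.9553 / 163 + 101.81 / 184
= 0.6635 (dimensionless)

0.6635 (dimensionless)


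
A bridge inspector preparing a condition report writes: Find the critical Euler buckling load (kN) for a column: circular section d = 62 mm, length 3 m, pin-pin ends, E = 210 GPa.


I = pi * d^4 / 64 = 725331.7 mm^4
L = 3000.0 mm
P_cr = pi^2 * E * I / L^2
= 9.8696 * 210000.0 * 725331.7 / 3000.0^2
= 167037.19 N = 167.0372 kN

167.0372 kN


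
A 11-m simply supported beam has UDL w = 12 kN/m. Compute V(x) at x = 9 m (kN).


R_A = w * L / 2 = 12 * 11 / 2 = 66.0 kN
V(x) = R_A - w * x = 66.0 - 12 * 9
= -42.0 kN

-42.0 kN


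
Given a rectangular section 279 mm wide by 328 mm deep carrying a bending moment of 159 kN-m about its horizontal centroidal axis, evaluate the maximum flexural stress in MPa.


I = b * h^3 / 12 = 279 * 328^3 / 12 = 820435584.0 mm^4
y = h / 2 = 328 / 2 = 164.0 mm
M = 159 kN-m = 159000000.0 N-mm
sigma = M * y / I = 159000000.0 * 164.0 / 820435584.0
= 31.78 MPa

31.78 MPa


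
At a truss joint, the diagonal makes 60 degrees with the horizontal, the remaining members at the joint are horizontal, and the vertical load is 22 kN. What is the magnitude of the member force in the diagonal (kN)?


At the joint, only the diagonal has a vertical component, so vertical equilibrium gives:
F * sin(60) = 22
F = 22 / sin(60)
= 22 / 0.866025
= 25.4 kN

25.4 kN


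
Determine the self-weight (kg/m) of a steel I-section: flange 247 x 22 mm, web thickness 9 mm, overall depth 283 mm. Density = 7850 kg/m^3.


A_flanges = 2 * 247 * 22 = 10868 mm^2
A_web = (283 - 2 * 22) * 9 = 2151 mm^2
A_total = 10868 + 2151 = 13019 mm^2 = 0.013019 m^2
Weight = rho * A = 7850 * 0.013019 = 102.1992 kg/m

102.1992 kg/m


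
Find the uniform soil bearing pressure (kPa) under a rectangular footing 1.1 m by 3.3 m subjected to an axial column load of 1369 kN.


A = 1.1 * 3.3 = 3.63 m^2
q = P / A = 1369 / 3.63
= 377.135 kPa

377.135 kPa


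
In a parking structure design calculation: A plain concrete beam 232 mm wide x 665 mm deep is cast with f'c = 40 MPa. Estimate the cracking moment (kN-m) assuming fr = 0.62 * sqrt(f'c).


fr = 0.62 * sqrt(40) = 0.62 * 6.3246 = 3.9212 MPa
I = 232 * 665^3 / 12 = 5685539416.67 mm^4
y_t = 332.5 mm
M_cr = fr * I / y_t = 3.9212 * 5685539416.67 / 332.5 N-mm
= 67.0505 kN-m

67.0505 kN-m


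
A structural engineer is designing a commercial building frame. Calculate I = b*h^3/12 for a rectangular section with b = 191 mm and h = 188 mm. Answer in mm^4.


I = b * h^3 / 12
= 191 * 188^3 / 12
= 191 * 6644672 / 12
= 105761029.33 mm^4

105761029.33 mm^4


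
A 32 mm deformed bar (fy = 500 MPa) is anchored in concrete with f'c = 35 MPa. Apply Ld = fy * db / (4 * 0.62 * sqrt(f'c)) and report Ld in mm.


Ld = (fy * db) / (4 * 0.62 * sqrt(f'c))
= (500 * 32) / (4 * 0.62 * sqrt(35))
= 16000 / 14.6719
= 1090.52 mm

1090.52 mm


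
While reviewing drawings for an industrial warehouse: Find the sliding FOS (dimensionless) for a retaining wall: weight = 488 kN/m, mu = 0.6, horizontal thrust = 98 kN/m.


Resisting force = mu * W = 0.6 * 488 = 292.8 kN/m
FOS = Resisting / Driving = 292.8 / 98
= 2.9878 (dimensionless)

2.9878 (dimensionless)


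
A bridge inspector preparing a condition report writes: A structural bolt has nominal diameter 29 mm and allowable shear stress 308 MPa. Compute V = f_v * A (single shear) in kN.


A = pi * d^2 / 4 = pi * 29^2 / 4 = 660.5199 mm^2
V = f_v * A / 1000 = 308 * 660.5199 / 1000
= 203.4401 kN

203.4401 kN


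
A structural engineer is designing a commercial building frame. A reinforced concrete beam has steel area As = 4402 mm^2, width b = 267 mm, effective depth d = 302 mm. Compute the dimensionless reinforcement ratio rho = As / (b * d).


rho = As / (b * d)
= 4402 / (267 * 302)
= 4402 / 80634
= 0.054592 (dimensionless)

0.054592 (dimensionless)


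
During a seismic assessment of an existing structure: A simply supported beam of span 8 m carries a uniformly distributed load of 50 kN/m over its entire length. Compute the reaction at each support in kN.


Total load = w * L = 50 * 8 = 400 kN
By symmetry, each reaction R = total / 2 = 400 / 2 = 200.0 kN

200.0 kN


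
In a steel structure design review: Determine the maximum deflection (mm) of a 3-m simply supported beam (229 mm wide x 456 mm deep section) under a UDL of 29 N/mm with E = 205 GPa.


I = 229 * 456^3 / 12 = 1809459072.0 mm^4
L = 3000.0 mm, w = 29 N/mm, E = 205000.0 MPa
delta = 5 * w * L^4 / (384 * E * I)
= 5 * 29 * 3000.0^4 / (384 * 205000.0 * 1809459072.0)
= 0.0825 mm

0.0825 mm


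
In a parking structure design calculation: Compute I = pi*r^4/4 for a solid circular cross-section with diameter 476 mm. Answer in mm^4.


r = d / 2 = 476 / 2 = 238.0 mm
I = pi * r^4 / 4 = pi * 238.0^4 / 4
= 2519983572.04 mm^4

2519983572.04 mm^4


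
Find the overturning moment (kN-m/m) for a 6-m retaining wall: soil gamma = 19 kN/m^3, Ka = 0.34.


Pa = 0.5 * Ka * gamma * H^2
= 0.5 * 0.34 * 19 * 6^2
= 116.28 kN/m
Arm = H / 3 = 6 / 3 = 2.0 m
Mo = Pa * arm = Pa * H / 3 = 116.28 * 6 / 3 = 232.56 kN-m/m

232.56 kN-m/m


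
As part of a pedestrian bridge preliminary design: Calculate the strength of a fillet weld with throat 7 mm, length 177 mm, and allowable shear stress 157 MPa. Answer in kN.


Strength = throat * length * allowable stress
= 7 * 177 * 157 N
= 194523 N
= 194.52 kN

194.52 kN


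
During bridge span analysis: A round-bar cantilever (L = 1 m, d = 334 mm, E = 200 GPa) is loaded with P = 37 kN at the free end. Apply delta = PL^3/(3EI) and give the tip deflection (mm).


I = pi * d^4 / 64 = pi * 334^4 / 64 = 610879802.01 mm^4
L = 1000.0 mm, P = 37000.0 N, E = 200000.0 MPa
delta = P * L^3 / (3 * E * I)
= 37000.0 * 1000.0^3 / (3 * 200000.0 * 610879802.01)
= 0.1009 mm

0.1009 mm


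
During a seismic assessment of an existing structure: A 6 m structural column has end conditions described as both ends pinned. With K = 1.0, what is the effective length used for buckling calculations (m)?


L_eff = K * L
= 1.0 * 6
= 6.0 m

6.0 m


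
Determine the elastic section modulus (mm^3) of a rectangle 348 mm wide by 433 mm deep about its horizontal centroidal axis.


S = b * h^2 / 6
= 348 * 433^2 / 6
= 348 * 187489 / 6
= 10874362.0 mm^3

10874362.0 mm^3


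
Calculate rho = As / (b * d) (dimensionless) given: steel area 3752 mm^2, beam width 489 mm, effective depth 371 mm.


rho = As / (b * d)
= 3752 / (489 * 371)
= 3752 / 181419
= 0.020681 (dimensionless)

0.020681 (dimensionless)


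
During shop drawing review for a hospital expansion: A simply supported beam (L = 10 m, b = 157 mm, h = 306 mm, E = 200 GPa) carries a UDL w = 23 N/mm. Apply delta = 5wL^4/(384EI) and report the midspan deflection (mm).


I = 157 * 306^3 / 12 = 374871726.0 mm^4
L = 10000.0 mm, w = 23 N/mm, E = 200000.0 MPa
delta = 5 * w * L^4 / (384 * E * I)
= 5 * 23 * 10000.0^4 / (384 * 200000.0 * 374871726.0)
= 39.9442 mm

39.9442 mm


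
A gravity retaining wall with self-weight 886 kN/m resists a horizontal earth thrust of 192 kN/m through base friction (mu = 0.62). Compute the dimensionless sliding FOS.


Resisting force = mu * W = 0.62 * 886 = 549.32 kN/m
FOS = Resisting / Driving = 549.32 / 192
= 2.861 (dimensionless)

2.861 (dimensionless)


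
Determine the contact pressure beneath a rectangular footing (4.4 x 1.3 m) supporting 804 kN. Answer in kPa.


A = 4.4 * 1.3 = 5.72 m^2
q = P / A = 804 / 5.72
= 140.5594 kPa

140.5594 kPa


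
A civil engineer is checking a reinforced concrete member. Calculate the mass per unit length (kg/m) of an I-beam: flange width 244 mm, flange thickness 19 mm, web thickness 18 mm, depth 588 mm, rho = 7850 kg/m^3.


A_flanges = 2 * 244 * 19 = 9272 mm^2
A_web = (588 - 2 * 19) * 18 = 9900 mm^2
A_total = 9272 + 9900 = 19172 mm^2 = 0.019172 m^2
Weight = rho * A = 7850 * 0.019172 = 150.5002 kg/m

150.5002 kg/m


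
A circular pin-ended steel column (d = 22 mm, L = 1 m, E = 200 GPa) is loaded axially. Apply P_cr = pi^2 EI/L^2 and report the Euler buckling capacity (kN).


I = pi * d^4 / 64 = 11499.01 mm^4
L = 1000.0 mm
P_cr = pi^2 * E * I / L^2
= 9.8696 * 200000.0 * 11499.01 / 1000.0^2
= 22698.14 N = 22.6981 kN

22.6981 kN


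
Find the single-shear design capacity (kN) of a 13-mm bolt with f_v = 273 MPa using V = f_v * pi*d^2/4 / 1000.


A = pi * d^2 / 4 = pi * 13^2 / 4 = 132.7323 mm^2
V = f_v * A / 1000 = 273 * 132.7323 / 1000
= 36.2359 kN

36.2359 kN


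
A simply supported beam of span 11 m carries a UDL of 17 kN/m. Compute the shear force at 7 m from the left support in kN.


R_A = w * L / 2 = 17 * 11 / 2 = 93.5 kN
V(x) = R_A - w * x = 93.5 - 17 * 7
= -25.5 kN

-25.5 kN


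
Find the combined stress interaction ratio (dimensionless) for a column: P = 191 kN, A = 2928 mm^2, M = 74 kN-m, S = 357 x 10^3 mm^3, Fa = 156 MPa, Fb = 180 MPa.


f_a = P / A = 191000.0 / 2928 = 65.2322 MPa
f_b = M / S = 74000000.0 / 357000.0 = 207.2829 MPa
Ratio = f_a / Fa + f_b / Fb
= 65.2322 / 156 + 207.2829 / 180
= 1.5697 (dimensionless)

1.5697 (dimensionless)


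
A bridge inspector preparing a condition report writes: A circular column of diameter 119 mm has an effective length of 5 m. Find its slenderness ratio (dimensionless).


Radius of gyration r = d / 4 = 119 / 4 = 29.75 mm
L_eff = 5000.0 mm
Slenderness ratio = L / r = 5000.0 / 29.75 = 168.07 (dimensionless)

168.07 (dimensionless)


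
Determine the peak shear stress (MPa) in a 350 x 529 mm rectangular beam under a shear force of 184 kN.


A = b * h = 350 * 529 = 185150 mm^2
V = 184 kN = 184000.0 N
tau_max = 1.5 * V / A = 1.5 * 184000.0 / 185150
= 1.4907 MPa

1.4907 MPa


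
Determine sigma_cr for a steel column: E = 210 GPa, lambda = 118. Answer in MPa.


sigma_cr = pi^2 * E / lambda^2
= 9.8696 * 210000.0 / 118^2
= 9.8696 * 210000.0 / 13924
= 148.8521 MPa

148.8521 MPa


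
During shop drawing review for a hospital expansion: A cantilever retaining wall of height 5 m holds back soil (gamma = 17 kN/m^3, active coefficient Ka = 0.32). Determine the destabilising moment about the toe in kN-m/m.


Pa = 0.5 * Ka * gamma * H^2
= 0.5 * 0.32 * 17 * 5^2
= 68.0 kN/m
Arm = H / 3 = 5 / 3 = 1.6667 m
Mo = Pa * arm = Pa * H / 3 = 68.0 * 5 / 3 = 113.3333 kN-m/m

113.3333 kN-m/m


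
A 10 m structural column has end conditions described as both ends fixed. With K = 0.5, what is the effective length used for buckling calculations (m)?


L_eff = K * L
= 0.5 * 10
= 5.0 m

5.0 m


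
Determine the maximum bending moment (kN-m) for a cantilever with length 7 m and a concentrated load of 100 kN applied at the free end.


For a cantilever with a point load at the free end:
M_max = P * L = 100 * 7 = 700 kN-m

700 kN-m


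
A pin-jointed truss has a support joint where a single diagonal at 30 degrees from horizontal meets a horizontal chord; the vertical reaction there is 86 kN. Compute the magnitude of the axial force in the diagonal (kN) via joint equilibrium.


At the joint, only the diagonal has a vertical component, so vertical equilibrium gives:
F * sin(30) = 86
F = 86 / sin(30)
= 86 / 0.5
= 172.0 kN

172.0 kN


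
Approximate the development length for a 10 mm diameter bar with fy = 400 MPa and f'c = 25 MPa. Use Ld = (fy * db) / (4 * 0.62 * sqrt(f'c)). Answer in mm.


Ld = (fy * db) / (4 * 0.62 * sqrt(f'c))
= (400 * 10) / (4 * 0.62 * sqrt(25))
= 4000 / 12.4
= 322.58 mm

322.58 mm


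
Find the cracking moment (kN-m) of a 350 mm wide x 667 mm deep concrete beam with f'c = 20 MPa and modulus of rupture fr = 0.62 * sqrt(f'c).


fr = 0.62 * sqrt(20) = 0.62 * 4.4721 = 2.7727 MPa
I = 350 * 667^3 / 12 = 8654944754.17 mm^4
y_t = 333.5 mm
M_cr = fr * I / y_t = 2.7727 * 8654944754.17 / 333.5 N-mm
= 71.9573 kN-m

71.9573 kN-m


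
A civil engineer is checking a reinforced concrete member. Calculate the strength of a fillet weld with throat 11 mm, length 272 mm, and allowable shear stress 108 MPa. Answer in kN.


Strength = throat * length * allowable stress
= 11 * 272 * 108 N
= 323136 N
= 323.14 kN

323.14 kN


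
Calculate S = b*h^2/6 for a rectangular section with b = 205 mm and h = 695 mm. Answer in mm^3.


S = b * h^2 / 6
= 205 * 695^2 / 6
= 205 * 483025 / 6
= 16503354.17 mm^3

16503354.17 mm^3


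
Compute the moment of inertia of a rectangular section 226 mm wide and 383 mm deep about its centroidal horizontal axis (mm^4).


I = b * h^3 / 12
= 226 * 383^3 / 12
= 226 * 56181887 / 12
= 1058092205.17 mm^4

1058092205.17 mm^4


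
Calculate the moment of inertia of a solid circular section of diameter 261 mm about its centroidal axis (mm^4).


r = d / 2 = 261 / 2 = 130.5 mm
I = pi * r^4 / 4 = pi * 130.5^4 / 4
= 227788569.92 mm^4

227788569.92 mm^4


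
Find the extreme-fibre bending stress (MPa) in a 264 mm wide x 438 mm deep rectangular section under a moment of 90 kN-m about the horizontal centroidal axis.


I = b * h^3 / 12 = 264 * 438^3 / 12 = 1848608784.0 mm^4
y = h / 2 = 438 / 2 = 219.0 mm
M = 90 kN-m = 90000000.0 N-mm
sigma = M * y / I = 90000000.0 * 219.0 / 1848608784.0
= 10.66 MPa

10.66 MPa


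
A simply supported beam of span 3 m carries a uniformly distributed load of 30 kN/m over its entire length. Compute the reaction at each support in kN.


Total load = w * L = 30 * 3 = 90 kN
By symmetry, each reaction R = total / 2 = 90 / 2 = 45.0 kN

45.0 kN


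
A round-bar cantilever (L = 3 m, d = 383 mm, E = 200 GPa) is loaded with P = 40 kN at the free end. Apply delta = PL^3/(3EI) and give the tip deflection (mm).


I = pi * d^4 / 64 = pi * 383^4 / 64 = 1056245798.85 mm^4
L = 3000.0 mm, P = 40000.0 N, E = 200000.0 MPa
delta = P * L^3 / (3 * E * I)
= 40000.0 * 3000.0^3 / (3 * 200000.0 * 1056245798.85)
= 1.7041 mm

1.7041 mm


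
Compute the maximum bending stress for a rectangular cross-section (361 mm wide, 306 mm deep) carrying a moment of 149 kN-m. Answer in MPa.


I = b * h^3 / 12 = 361 * 306^3 / 12 = 861966198.0 mm^4
y = h / 2 = 306 / 2 = 153.0 mm
M = 149 kN-m = 149000000.0 N-mm
sigma = M * y / I = 149000000.0 * 153.0 / 861966198.0
= 26.45 MPa

26.45 MPa


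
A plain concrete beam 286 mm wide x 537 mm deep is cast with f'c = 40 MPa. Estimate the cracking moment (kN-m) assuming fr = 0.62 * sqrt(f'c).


fr = 0.62 * sqrt(40) = 0.62 * 6.3246 = 3.9212 MPa
I = 286 * 537^3 / 12 = 3690690646.5 mm^4
y_t = 268.5 mm
M_cr = fr * I / y_t = 3.9212 * 3690690646.5 / 268.5 N-mm
= 53.8995 kN-m

53.8995 kN-m


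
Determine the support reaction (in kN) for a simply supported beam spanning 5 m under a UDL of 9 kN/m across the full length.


Total load = w * L = 9 * 5 = 45 kN
By symmetry, each reaction R = total / 2 = 45 / 2 = 22.5 kN

22.5 kN


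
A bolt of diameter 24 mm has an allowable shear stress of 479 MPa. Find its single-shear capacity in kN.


A = pi * d^2 / 4 = pi * 24^2 / 4 = 452.3893 mm^2
V = f_v * A / 1000 = 479 * 452.3893 / 1000
= 216.6945 kN

216.6945 kN


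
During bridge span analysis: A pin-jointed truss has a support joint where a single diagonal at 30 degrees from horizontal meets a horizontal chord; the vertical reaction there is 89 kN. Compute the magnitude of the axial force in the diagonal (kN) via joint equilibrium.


At the joint, only the diagonal has a vertical component, so vertical equilibrium gives:
F * sin(30) = 89
F = 89 / sin(30)
= 89 / 0.5
= 178.0 kN

178.0 kN


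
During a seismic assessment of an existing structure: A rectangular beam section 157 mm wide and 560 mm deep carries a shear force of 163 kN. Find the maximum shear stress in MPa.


A = b * h = 157 * 560 = 87920 mm^2
V = 163 kN = 163000.0 N
tau_max = 1.5 * V / A = 1.5 * 163000.0 / 87920
= 2.7809 MPa

2.7809 MPa


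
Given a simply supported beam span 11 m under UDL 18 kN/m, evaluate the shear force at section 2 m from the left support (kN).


R_A = w * L / 2 = 18 * 11 / 2 = 99.0 kN
V(x) = R_A - w * x = 99.0 - 18 * 2
= 63.0 kN

63.0 kN


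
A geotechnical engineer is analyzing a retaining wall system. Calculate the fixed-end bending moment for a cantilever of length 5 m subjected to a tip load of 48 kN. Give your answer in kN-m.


For a cantilever with a point load at the free end:
M_max = P * L = 48 * 5 = 240 kN-m

240 kN-m


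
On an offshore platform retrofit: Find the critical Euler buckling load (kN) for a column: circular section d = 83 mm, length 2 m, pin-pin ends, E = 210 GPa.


I = pi * d^4 / 64 = 2329604.88 mm^4
L = 2000.0 mm
P_cr = pi^2 * E * I / L^2
= 9.8696 * 210000.0 * 2329604.88 / 2000.0^2
= 1207094.63 N = 1207.0946 kN

1207.0946 kN


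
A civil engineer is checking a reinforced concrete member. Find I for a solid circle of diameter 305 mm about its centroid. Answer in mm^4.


r = d / 2 = 305 / 2 = 152.5 mm
I = pi * r^4 / 4 = pi * 152.5^4 / 4
= 424785081.72 mm^4

424785081.72 mm^4


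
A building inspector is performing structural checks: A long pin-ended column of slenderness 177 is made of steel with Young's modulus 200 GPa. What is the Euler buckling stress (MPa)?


sigma_cr = pi^2 * E / lambda^2
= 9.8696 * 200000.0 / 177^2
= 9.8696 * 200000.0 / 31329
= 63.0062 MPa

63.0062 MPa


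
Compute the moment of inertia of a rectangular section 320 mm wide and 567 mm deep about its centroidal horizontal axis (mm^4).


I = b * h^3 / 12
= 320 * 567^3 / 12
= 320 * 182284263 / 12
= 4860913680.0 mm^4

4860913680.0 mm^4


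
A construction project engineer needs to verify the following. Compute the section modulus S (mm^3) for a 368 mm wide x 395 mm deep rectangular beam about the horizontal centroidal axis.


S = b * h^2 / 6
= 368 * 395^2 / 6
= 368 * 156025 / 6
= 9569533.33 mm^3

9569533.33 mm^3


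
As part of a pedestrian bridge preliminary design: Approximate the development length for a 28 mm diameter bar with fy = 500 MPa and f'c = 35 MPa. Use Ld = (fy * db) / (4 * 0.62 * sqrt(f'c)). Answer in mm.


Ld = (fy * db) / (4 * 0.62 * sqrt(f'c))
= (500 * 28) / (4 * 0.62 * sqrt(35))
= 14000 / 14.6719
= 954.21 mm

954.21 mm


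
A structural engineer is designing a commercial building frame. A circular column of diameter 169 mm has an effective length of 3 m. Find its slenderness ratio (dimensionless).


Radius of gyration r = d / 4 = 169 / 4 = 42.25 mm
L_eff = 3000.0 mm
Slenderness ratio = L / r = 3000.0 / 42.25 = 71.01 (dimensionless)

71.01 (dimensionless)


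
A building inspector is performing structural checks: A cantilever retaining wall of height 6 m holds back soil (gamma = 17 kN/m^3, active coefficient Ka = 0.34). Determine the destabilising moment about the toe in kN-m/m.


Pa = 0.5 * Ka * gamma * H^2
= 0.5 * 0.34 * 17 * 6^2
= 104.04 kN/m
Arm = H / 3 = 6 / 3 = 2.0 m
Mo = Pa * arm = Pa * H / 3 = 104.04 * 6 / 3 = 208.08 kN-m/m

208.08 kN-m/m


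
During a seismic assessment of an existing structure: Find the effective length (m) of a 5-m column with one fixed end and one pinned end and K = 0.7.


L_eff = K * L
= 0.7 * 5
= 3.5 m

3.5 m


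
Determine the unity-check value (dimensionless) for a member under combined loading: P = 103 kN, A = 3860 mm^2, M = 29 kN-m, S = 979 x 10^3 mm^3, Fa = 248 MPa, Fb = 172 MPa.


f_a = P / A = 103000.0 / 3860 = 26.6839 MPa
f_b = M / S = 29000000.0 / 979000.0 = 29.6221 MPa
Ratio = f_a / Fa + f_b / Fb
= 26.6839 / 248 + 29.6221 / 172
= 0.2798 (dimensionless)

0.2798 (dimensionless)


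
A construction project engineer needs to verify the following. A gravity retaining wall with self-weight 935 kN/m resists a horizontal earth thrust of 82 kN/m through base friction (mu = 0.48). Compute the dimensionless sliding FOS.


Resisting force = mu * W = 0.48 * 935 = 448.8 kN/m
FOS = Resisting / Driving = 448.8 / 82
= 5.4732 (dimensionless)

5.4732 (dimensionless)


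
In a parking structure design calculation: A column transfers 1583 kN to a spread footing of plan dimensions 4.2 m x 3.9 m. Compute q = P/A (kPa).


A = 4.2 * 3.9 = 16.38 m^2
q = P / A = 1583 / 16.38
= 96.6422 kPa

96.6422 kPa


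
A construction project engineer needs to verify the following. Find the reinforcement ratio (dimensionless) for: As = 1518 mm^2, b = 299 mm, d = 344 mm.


rho = As / (b * d)
= 1518 / (299 * 344)
= 1518 / 102856
= 0.014758 (dimensionless)

0.014758 (dimensionless)


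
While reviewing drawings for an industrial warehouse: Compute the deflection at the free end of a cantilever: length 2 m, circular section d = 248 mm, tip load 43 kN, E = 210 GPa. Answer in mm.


I = pi * d^4 / 64 = pi * 248^4 / 64 = 185684914.5 mm^4
L = 2000.0 mm, P = 43000.0 N, E = 210000.0 MPa
delta = P * L^3 / (3 * E * I)
= 43000.0 * 2000.0^3 / (3 * 210000.0 * 185684914.5)
= 2.9406 mm

2.9406 mm


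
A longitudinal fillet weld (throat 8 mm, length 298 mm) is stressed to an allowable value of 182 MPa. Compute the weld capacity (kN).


Strength = throat * length * allowable stress
= 8 * 298 * 182 N
= 433888 N
= 433.89 kN

433.89 kN


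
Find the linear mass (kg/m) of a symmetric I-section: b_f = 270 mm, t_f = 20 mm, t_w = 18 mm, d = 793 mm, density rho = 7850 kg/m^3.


A_flanges = 2 * 270 * 20 = 10800 mm^2
A_web = (793 - 2 * 20) * 18 = 13554 mm^2
A_total = 10800 + 13554 = 24354 mm^2 = 0.024354 m^2
Weight = rho * A = 7850 * 0.024354 = 191.1789 kg/m

191.1789 kg/m


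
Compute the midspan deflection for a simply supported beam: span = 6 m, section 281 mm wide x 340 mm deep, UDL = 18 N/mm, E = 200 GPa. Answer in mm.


I = 281 * 340^3 / 12 = 920368666.67 mm^4
L = 6000.0 mm, w = 18 N/mm, E = 200000.0 MPa
delta = 5 * w * L^4 / (384 * E * I)
= 5 * 18 * 6000.0^4 / (384 * 200000.0 * 920368666.67)
= 1.6502 mm

1.6502 mm


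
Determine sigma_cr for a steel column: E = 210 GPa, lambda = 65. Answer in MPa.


sigma_cr = pi^2 * E / lambda^2
= 9.8696 * 210000.0 / 65^2
= 9.8696 * 210000.0 / 4225
= 490.5602 MPa

490.5602 MPa


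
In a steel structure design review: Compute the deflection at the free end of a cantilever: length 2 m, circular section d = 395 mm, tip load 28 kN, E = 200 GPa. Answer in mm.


I = pi * d^4 / 64 = pi * 395^4 / 64 = 1194973518.81 mm^4
L = 2000.0 mm, P = 28000.0 N, E = 200000.0 MPa
delta = P * L^3 / (3 * E * I)
= 28000.0 * 2000.0^3 / (3 * 200000.0 * 1194973518.81)
= 0.3124 mm

0.3124 mm


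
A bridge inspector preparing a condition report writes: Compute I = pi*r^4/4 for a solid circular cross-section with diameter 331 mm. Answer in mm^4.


r = d / 2 = 331 / 2 = 165.5 mm
I = pi * r^4 / 4 = pi * 165.5^4 / 4
= 589225961.58 mm^4

589225961.58 mm^4


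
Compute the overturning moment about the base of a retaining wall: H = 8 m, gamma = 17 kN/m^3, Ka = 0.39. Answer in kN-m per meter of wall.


Pa = 0.5 * Ka * gamma * H^2
= 0.5 * 0.39 * 17 * 8^2
= 212.16 kN/m
Arm = H / 3 = 8 / 3 = 2.6667 m
Mo = Pa * arm = Pa * H / 3 = 212.16 * 8 / 3 = 565.76 kN-m/m

565.76 kN-m/m


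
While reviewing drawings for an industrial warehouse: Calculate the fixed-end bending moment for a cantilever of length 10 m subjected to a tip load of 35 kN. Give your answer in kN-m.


For a cantilever with a point load at the free end:
M_max = P * L = 35 * 10 = 350 kN-m

350 kN-m


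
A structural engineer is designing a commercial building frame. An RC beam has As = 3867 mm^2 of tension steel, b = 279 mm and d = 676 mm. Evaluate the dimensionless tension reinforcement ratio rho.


rho = As / (b * d)
= 3867 / (279 * 676)
= 3867 / 188604
= 0.020503 (dimensionless)

0.020503 (dimensionless)


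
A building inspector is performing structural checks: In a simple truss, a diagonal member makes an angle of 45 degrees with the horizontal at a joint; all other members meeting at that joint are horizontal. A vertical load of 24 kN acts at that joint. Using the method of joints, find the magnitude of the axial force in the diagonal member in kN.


At the joint, only the diagonal has a vertical component, so vertical equilibrium gives:
F * sin(45) = 24
F = 24 / sin(45)
= 24 / 0.707107
= 33.94 kN

33.94 kN


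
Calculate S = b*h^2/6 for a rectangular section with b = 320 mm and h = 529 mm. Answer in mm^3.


S = b * h^2 / 6
= 320 * 529^2 / 6
= 320 * 279841 / 6
= 14924853.33 mm^3

14924853.33 mm^3


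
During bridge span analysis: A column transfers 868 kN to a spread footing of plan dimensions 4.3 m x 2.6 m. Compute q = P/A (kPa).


A = 4.3 * 2.6 = 11.18 m^2
q = P / A = 868 / 11.18
= 77.6386 kPa

77.6386 kPa


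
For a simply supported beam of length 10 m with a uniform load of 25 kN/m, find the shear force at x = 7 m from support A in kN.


R_A = w * L / 2 = 25 * 10 / 2 = 125.0 kN
V(x) = R_A - w * x = 125.0 - 25 * 7
= -50.0 kN

-50.0 kN


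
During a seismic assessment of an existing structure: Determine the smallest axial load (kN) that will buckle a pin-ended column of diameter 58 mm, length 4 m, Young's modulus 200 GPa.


I = pi * d^4 / 64 = 555497.2 mm^4
L = 4000.0 mm
P_cr = pi^2 * E * I / L^2
= 9.8696 * 200000.0 * 555497.2 / 4000.0^2
= 68531.72 N = 68.5317 kN

68.5317 kN


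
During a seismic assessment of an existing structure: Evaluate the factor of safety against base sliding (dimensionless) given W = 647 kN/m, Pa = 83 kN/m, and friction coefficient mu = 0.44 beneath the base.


Resisting force = mu * W = 0.44 * 647 = 284.68 kN/m
FOS = Resisting / Driving = 284.68 / 83
= 3.4299 (dimensionless)

3.4299 (dimensionless)


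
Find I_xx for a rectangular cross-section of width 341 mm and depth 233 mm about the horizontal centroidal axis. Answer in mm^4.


I = b * h^3 / 12
= 341 * 233^3 / 12
= 341 * 12649337 / 12
= 359451993.08 mm^4

359451993.08 mm^4


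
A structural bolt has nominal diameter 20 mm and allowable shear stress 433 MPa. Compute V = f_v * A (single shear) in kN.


A = pi * d^2 / 4 = pi * 20^2 / 4 = 314.1593 mm^2
V = f_v * A / 1000 = 433 * 314.1593 / 1000
= 136.031 kN

136.031 kN


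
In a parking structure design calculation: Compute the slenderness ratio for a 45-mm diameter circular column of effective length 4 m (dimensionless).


Radius of gyration r = d / 4 = 45 / 4 = 11.25 mm
L_eff = 4000.0 mm
Slenderness ratio = L / r = 4000.0 / 11.25 = 355.56 (dimensionless)

355.56 (dimensionless)


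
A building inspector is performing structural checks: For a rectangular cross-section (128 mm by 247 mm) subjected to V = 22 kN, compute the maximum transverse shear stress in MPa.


A = b * h = 128 * 247 = 31616 mm^2
V = 22 kN = 22000.0 N
tau_max = 1.5 * V / A = 1.5 * 22000.0 / 31616
= 1.0438 MPa

1.0438 MPa


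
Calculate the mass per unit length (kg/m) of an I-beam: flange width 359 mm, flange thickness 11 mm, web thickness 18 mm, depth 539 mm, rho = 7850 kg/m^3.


A_flanges = 2 * 359 * 11 = 7898 mm^2
A_web = (539 - 2 * 11) * 18 = 9306 mm^2
A_total = 7898 + 9306 = 17204 mm^2 = 0.017204 m^2
Weight = rho * A = 7850 * 0.017204 = 135.0514 kg/m

135.0514 kg/m


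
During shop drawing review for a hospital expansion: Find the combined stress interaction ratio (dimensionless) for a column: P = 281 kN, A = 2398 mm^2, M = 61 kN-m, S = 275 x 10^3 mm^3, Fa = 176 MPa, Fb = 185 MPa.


f_a = P / A = 281000.0 / 2398 = 117.181 MPa
f_b = M / S = 61000000.0 / 275000.0 = 221.8182 MPa
Ratio = f_a / Fa + f_b / Fb
= 117.181 / 176 + 221.8182 / 185
= 1.8648 (dimensionless)

1.8648 (dimensionless)


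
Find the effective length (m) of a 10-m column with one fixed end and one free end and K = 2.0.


L_eff = K * L
= 2.0 * 10
= 20.0 m

20.0 m


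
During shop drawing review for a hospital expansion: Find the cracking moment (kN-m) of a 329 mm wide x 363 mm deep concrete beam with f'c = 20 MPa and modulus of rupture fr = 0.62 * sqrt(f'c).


fr = 0.62 * sqrt(20) = 0.62 * 4.4721 = 2.7727 MPa
I = 329 * 363^3 / 12 = 1311398030.25 mm^4
y_t = 181.5 mm
M_cr = fr * I / y_t = 2.7727 * 1311398030.25 / 181.5 N-mm
= 20.0339 kN-m

20.0339 kN-m


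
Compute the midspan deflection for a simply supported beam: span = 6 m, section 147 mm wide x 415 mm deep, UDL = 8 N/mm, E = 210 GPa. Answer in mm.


I = 147 * 415^3 / 12 = 875548843.75 mm^4
L = 6000.0 mm, w = 8 N/mm, E = 210000.0 MPa
delta = 5 * w * L^4 / (384 * E * I)
= 5 * 8 * 6000.0^4 / (384 * 210000.0 * 875548843.75)
= 0.7342 mm

0.7342 mm


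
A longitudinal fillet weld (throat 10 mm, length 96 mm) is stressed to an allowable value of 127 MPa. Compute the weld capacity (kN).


Strength = throat * length * allowable stress
= 10 * 96 * 127 N
= 121920 N
= 121.92 kN

121.92 kN


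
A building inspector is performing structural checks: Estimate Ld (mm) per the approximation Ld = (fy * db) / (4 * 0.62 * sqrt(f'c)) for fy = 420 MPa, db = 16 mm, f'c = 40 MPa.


Ld = (fy * db) / (4 * 0.62 * sqrt(f'c))
= (420 * 16) / (4 * 0.62 * sqrt(40))
= 6720 / 15.6849
= 428.44 mm

428.44 mm


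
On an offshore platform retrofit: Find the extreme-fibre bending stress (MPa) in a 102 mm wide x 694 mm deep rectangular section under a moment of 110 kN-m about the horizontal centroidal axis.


I = b * h^3 / 12 = 102 * 694^3 / 12 = 2841170764.0 mm^4
y = h / 2 = 694 / 2 = 347.0 mm
M = 110 kN-m = 110000000.0 N-mm
sigma = M * y / I = 110000000.0 * 347.0 / 2841170764.0
= 13.43 MPa

13.43 MPa


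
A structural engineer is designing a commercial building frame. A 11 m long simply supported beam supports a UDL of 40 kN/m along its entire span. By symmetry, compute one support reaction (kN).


Total load = w * L = 40 * 11 = 440 kN
By symmetry, each reaction R = total / 2 = 440 / 2 = 220.0 kN

220.0 kN


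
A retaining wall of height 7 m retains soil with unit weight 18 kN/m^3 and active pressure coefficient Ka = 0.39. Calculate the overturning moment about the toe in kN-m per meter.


Pa = 0.5 * Ka * gamma * H^2
= 0.5 * 0.39 * 18 * 7^2
= 171.99 kN/m
Arm = H / 3 = 7 / 3 = 2.3333 m
Mo = Pa * arm = Pa * H / 3 = 171.99 * 7 / 3 = 401.31 kN-m/m

401.31 kN-m/m


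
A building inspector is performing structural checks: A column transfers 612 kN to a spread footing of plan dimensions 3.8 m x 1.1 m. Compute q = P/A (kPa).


A = 3.8 * 1.1 = 4.18 m^2
q = P / A = 612 / 4.18
= 146.4115 kPa

146.4115 kPa


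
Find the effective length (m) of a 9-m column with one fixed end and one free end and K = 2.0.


L_eff = K * L
= 2.0 * 9
= 18.0 m

18.0 m


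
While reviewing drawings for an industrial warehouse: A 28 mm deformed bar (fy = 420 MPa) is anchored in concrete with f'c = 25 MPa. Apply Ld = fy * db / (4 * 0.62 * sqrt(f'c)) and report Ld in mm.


Ld = (fy * db) / (4 * 0.62 * sqrt(f'c))
= (420 * 28) / (4 * 0.62 * sqrt(25))
= 11760 / 12.4
= 948.39 mm

948.39 mm


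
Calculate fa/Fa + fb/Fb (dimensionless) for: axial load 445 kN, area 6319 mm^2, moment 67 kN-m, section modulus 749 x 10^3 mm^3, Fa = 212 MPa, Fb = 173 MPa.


f_a = P / A = 445000.0 / 6319 = 70.4225 MPa
f_b = M / S = 67000000.0 / 749000.0 = 89.4526 MPa
Ratio = f_a / Fa + f_b / Fb
= 70.4225 / 212 + 89.4526 / 173
= 0.8492 (dimensionless)

0.8492 (dimensionless)


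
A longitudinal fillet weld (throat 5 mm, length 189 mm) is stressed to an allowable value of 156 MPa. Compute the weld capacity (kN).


Strength = throat * length * allowable stress
= 5 * 189 * 156 N
= 147420 N
= 147.42 kN

147.42 kN


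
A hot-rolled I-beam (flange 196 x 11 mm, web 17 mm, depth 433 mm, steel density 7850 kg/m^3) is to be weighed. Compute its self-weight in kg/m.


A_flanges = 2 * 196 * 11 = 4312 mm^2
A_web = (433 - 2 * 11) * 17 = 6987 mm^2
A_total = 4312 + 6987 = 11299 mm^2 = 0.011299 m^2
Weight = rho * A = 7850 * 0.011299 = 88.6971 kg/m

88.6971 kg/m


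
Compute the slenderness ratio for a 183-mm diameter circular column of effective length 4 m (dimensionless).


Radius of gyration r = d / 4 = 183 / 4 = 45.75 mm
L_eff = 4000.0 mm
Slenderness ratio = L / r = 4000.0 / 45.75 = 87.43 (dimensionless)

87.43 (dimensionless)


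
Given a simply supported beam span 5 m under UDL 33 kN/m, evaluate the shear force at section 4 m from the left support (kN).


R_A = w * L / 2 = 33 * 5 / 2 = 82.5 kN
V(x) = R_A - w * x = 82.5 - 33 * 4
= -49.5 kN

-49.5 kN


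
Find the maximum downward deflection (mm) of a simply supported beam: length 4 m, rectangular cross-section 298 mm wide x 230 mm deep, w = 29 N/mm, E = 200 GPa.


I = 298 * 230^3 / 12 = 302147166.67 mm^4
L = 4000.0 mm, w = 29 N/mm, E = 200000.0 MPa
delta = 5 * w * L^4 / (384 * E * I)
= 5 * 29 * 4000.0^4 / (384 * 200000.0 * 302147166.67)
= 1.5997 mm

1.5997 mm


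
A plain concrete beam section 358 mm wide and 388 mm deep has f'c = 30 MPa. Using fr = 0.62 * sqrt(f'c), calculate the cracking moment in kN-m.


fr = 0.62 * sqrt(30) = 0.62 * 5.4772 = 3.3959 MPa
I = 358 * 388^3 / 12 = 1742596981.33 mm^4
y_t = 194.0 mm
M_cr = fr * I / y_t = 3.3959 * 1742596981.33 / 194.0 N-mm
= 30.5034 kN-m

30.5034 kN-m


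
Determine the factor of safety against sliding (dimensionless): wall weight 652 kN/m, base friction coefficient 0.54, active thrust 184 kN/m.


Resisting force = mu * W = 0.54 * 652 = 352.08 kN/m
FOS = Resisting / Driving = 352.08 / 184
= 1.9135 (dimensionless)

1.9135 (dimensionless)


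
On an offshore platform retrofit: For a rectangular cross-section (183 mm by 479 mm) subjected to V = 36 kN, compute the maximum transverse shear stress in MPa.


A = b * h = 183 * 479 = 87657 mm^2
V = 36 kN = 36000.0 N
tau_max = 1.5 * V / A = 1.5 * 36000.0 / 87657
= 0.616 MPa

0.616 MPa


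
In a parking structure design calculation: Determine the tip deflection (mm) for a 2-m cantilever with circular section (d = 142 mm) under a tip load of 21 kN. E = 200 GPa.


I = pi * d^4 / 64 = pi * 142^4 / 64 = 19958287.59 mm^4
L = 2000.0 mm, P = 21000.0 N, E = 200000.0 MPa
delta = P * L^3 / (3 * E * I)
= 21000.0 * 2000.0^3 / (3 * 200000.0 * 19958287.59)
= 14.0293 mm

14.0293 mm


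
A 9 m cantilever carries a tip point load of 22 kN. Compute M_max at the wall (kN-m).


For a cantilever with a point load at the free end:
M_max = P * L = 22 * 9 = 198 kN-m

198 kN-m


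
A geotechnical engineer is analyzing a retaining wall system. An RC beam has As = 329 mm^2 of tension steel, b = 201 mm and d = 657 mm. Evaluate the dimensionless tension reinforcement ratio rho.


rho = As / (b * d)
= 329 / (201 * 657)
= 329 / 132057
= 0.002491 (dimensionless)

0.002491 (dimensionless)


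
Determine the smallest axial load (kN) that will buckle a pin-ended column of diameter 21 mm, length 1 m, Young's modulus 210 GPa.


I = pi * d^4 / 64 = 9546.56 mm^4
L = 1000.0 mm
P_cr = pi^2 * E * I / L^2
= 9.8696 * 210000.0 * 9546.56 / 1000.0^2
= 19786.37 N = 19.7864 kN

19.7864 kN


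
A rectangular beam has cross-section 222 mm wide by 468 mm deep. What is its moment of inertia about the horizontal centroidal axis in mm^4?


I = b * h^3 / 12
= 222 * 468^3 / 12
= 222 * 102503232 / 12
= 1896309792.0 mm^4

1896309792.0 mm^4


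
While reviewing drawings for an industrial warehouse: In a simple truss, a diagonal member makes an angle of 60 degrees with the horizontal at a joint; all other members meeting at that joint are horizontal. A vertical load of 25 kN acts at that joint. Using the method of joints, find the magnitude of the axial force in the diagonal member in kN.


At the joint, only the diagonal has a vertical component, so vertical equilibrium gives:
F * sin(60) = 25
F = 25 / sin(60)
= 25 / 0.866025
= 28.87 kN

28.87 kN


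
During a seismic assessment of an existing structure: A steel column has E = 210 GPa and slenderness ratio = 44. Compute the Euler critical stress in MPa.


sigma_cr = pi^2 * E / lambda^2
= 9.8696 * 210000.0 / 44^2
= 9.8696 * 210000.0 / 1936
= 1070.5666 MPa

1070.5666 MPa


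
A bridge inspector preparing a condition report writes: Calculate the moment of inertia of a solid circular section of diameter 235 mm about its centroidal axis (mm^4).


r = d / 2 = 235 / 2 = 117.5 mm
I = pi * r^4 / 4 = pi * 117.5^4 / 4
= 149706738.1 mm^4

149706738.1 mm^4


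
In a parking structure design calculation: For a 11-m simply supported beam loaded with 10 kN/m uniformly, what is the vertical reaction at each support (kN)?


Total load = w * L = 10 * 11 = 110 kN
By symmetry, each reaction R = total / 2 = 110 / 2 = 55.0 kN

55.0 kN


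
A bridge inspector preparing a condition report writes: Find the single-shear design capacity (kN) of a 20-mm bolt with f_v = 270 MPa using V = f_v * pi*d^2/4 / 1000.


A = pi * d^2 / 4 = pi * 20^2 / 4 = 314.1593 mm^2
V = f_v * A / 1000 = 270 * 314.1593 / 1000
= 84.823 kN

84.823 kN


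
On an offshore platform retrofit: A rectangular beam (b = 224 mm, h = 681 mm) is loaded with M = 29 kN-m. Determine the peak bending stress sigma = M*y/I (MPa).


I = b * h^3 / 12 = 224 * 681^3 / 12 = 5895329832.0 mm^4
y = h / 2 = 681 / 2 = 340.5 mm
M = 29 kN-m = 29000000.0 N-mm
sigma = M * y / I = 29000000.0 * 340.5 / 5895329832.0
= 1.67 MPa

1.67 MPa


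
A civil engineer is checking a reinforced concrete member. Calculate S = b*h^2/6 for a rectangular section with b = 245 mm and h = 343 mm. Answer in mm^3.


S = b * h^2 / 6
= 245 * 343^2 / 6
= 245 * 117649 / 6
= 4804000.83 mm^3

4804000.83 mm^3
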